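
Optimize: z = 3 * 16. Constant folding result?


3 * 16 = 48 at compile time
Optimized: z = 48


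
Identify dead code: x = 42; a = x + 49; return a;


x is read by a's definition; a is returned
No dead code


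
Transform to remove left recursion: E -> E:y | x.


Left-recursive alternatives: E:y; non-recursive: x
Introduce E': E -> xE', E' -> :yE' | ε


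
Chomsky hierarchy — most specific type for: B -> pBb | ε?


Single nonterminal LHS, but p^n b^n is not regular
Classification: Type 2 (Context-Free)


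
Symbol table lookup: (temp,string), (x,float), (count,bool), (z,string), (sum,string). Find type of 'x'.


Lookup 'x' → type float


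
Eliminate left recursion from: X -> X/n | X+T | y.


Left-recursive alternatives: X/n, X+T; non-recursive: y
Introduce X': X -> yX', X' -> /nX' | +TX' | ε


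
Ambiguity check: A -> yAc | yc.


balanced y^n…c^n: each string has a unique parse
Unambiguous


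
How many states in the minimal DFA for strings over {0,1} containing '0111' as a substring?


KMP-style automaton: 4 progress states + 1 absorbing accept = 5
Minimal DFA: 5 states


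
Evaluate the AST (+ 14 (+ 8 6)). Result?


Evaluate inner: (+ 8 6) = 14
Evaluate root: (+ 14 14) = 28
Result: 28


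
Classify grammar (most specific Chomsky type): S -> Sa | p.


Left-linear: every RHS is a terminal or one nonterminal followed by a terminal
Classification: Type 3 (Regular)


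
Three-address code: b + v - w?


Break into single-operator statements:
t1 = b + v
t2 = t1 - w


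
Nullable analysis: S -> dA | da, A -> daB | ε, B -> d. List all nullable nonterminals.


A nonterminal is nullable iff some alternative derives ε (directly, or every symbol in it is nullable)
Nullable: {A}


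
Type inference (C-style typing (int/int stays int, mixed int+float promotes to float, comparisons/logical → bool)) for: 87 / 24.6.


Operand types: int / float
Rule: mixed int/float promotes to float; int/int stays int
Result type: float


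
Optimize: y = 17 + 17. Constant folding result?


17 + 17 = 34 at compile time
Optimized: y = 34


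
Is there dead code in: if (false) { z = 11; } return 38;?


condition is constant false, so the whole block is unreachable
Dead: 'if (false) { z = 11; }'


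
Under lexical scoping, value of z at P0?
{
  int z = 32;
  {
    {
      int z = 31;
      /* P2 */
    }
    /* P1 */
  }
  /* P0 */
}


z declared in the same block as P0
z = 32


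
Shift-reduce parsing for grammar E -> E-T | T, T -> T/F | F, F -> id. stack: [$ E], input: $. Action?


start symbol E on stack, input exhausted
Action: accept


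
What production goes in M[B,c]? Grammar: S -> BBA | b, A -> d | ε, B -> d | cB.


For [B, c]: 'c' ∈ FIRST(cB)
Entry: B -> cB


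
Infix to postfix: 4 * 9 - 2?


Left to right (same or higher precedence on left)
Postfix: 4 9 * 2 -


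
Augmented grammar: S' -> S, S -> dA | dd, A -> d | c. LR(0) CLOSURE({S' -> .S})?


Start: S' -> .S
For each item with dot before a nonterminal B, add B -> .γ for every B-production
Closure: [S' -> .S, S -> .dA, S -> .dd]


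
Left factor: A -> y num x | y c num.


Common prefix: 'y'
Factored: A -> y A', A' -> num x | c num


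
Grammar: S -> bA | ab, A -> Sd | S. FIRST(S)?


Per alternative of S: FIRST(bA) = {b}; FIRST(ab) = {a}
FIRST(S) = {a, b}


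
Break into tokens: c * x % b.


Scan left to right, longest-match per lexeme
Tokens: ID(c), OP(*), ID(x), OP(%), ID(b)


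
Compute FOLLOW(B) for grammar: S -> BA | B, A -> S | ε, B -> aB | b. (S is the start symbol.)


$ ∈ FOLLOW(S). For each A -> αBβ: add FIRST(β)\{ε} to FOLLOW(B); if β nullable, add FOLLOW(A).
FOLLOW(B) = {$, a, b}


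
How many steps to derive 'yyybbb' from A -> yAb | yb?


Derivation: A => yAb => yyAbb => yyybbb
Steps: 3


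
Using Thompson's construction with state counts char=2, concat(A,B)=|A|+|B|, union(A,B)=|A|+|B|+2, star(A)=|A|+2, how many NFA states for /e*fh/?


Syntax tree has 3 char leaf(s), 0 union(s), 1 star(s)
chars contribute 3×2 = 6; each union adds +2; each star adds +2
Total: 6 + 0 + 2 = 8 states


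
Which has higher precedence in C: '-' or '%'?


'%' is multiplicative (level 10); '-' is additive (level 9)
Higher level binds tighter
'%' has higher precedence than '-'


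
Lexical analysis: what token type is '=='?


Pattern: operator symbol
Type: OPERATOR


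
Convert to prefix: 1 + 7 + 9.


left-to-right (same/higher precedence on left): tree is (+ (+ 1 7) 9)
Prefix: + + 1 7 9


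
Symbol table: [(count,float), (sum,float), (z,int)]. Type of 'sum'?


Lookup 'sum' → type float


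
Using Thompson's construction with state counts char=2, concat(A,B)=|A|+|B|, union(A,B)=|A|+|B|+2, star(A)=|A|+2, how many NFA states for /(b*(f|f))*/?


Syntax tree has 3 char leaf(s), 1 union(s), 2 star(s)
chars contribute 3×2 = 6; each union adds +2; each star adds +2
Total: 6 + 2 + 4 = 12 states


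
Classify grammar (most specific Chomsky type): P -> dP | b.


Right-linear: every RHS is a terminal or a terminal followed by one nonterminal
Classification: Type 3 (Regular)


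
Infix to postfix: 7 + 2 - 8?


Left to right (same or higher precedence on left)
Postfix: 7 2 + 8 -


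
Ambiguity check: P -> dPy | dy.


balanced d^n…y^n: each string has a unique parse
Unambiguous


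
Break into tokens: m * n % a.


Scan left to right, longest-match per lexeme
Tokens: ID(m), OP(*), ID(n), OP(%), ID(a)


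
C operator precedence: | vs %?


'%' is multiplicative (level 10); '|' is bitwise OR (level 3)
Higher level binds tighter
'%' has higher precedence than '|'


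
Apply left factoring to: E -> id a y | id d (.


Common prefix: 'id'
Factored: E -> id E', E' -> a y | d (


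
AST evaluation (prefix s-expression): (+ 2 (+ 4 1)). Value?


Evaluate inner: (+ 4 1) = 5
Evaluate root: (+ 2 5) = 7
Result: 7


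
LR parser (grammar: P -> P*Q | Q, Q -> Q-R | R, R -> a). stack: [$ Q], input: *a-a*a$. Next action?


lookahead ∉ {-} so Q won't extend; reduce P -> Q
Action: reduce (P -> Q)


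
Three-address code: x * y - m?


Break into single-operator statements:
t1 = x * y
t2 = t1 - m


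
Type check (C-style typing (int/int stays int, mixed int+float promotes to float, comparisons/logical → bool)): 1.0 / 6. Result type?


Operand types: float / int
Rule: mixed int/float promotes to float; int/int stays int
Result type: float


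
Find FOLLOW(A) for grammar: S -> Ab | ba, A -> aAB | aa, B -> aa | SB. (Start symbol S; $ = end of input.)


$ ∈ FOLLOW(S). For each A -> αBβ: add FIRST(β)\{ε} to FOLLOW(B); if β nullable, add FOLLOW(A).
FOLLOW(A) = {a, b}


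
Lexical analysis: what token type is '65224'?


Pattern: digits only
Type: INTEGER_LITERAL


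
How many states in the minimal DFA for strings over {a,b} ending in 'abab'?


Track the longest suffix of input matching a prefix of 'abab': 5 classes (prefixes of length 0..4)
Minimal DFA: 5 states


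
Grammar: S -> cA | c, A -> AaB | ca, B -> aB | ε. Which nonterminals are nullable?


A nonterminal is nullable iff some alternative derives ε (directly, or every symbol in it is nullable)
Nullable: {B}


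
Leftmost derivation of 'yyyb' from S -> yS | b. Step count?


Derivation: S => yS => yyS => yyyS => yyyb
Steps: 4


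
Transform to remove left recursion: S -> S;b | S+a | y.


Left-recursive alternatives: S;b, S+a; non-recursive: y
Introduce S': S -> yS', S' -> ;bS' | +aS' | ε


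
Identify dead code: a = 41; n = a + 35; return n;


a is read by n's definition; n is returned
No dead code


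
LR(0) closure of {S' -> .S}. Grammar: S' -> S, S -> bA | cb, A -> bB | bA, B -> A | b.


Start: S' -> .S
For each item with dot before a nonterminal B, add B -> .γ for every B-production
Closure: [S' -> .S, S -> .bA, S -> .cb]


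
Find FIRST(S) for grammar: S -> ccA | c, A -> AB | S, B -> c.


Per alternative of S: FIRST(ccA) = {c}; FIRST(c) = {c}
FIRST(S) = {c}


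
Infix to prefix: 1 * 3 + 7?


left-to-right (same/higher precedence on left): tree is (+ (* 1 3) 7)
Prefix: + * 1 3 7


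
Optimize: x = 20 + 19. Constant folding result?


20 + 19 = 39 at compile time
Optimized: x = 39


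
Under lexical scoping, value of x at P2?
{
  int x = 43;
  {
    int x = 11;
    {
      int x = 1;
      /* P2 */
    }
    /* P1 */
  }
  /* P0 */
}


x declared in the same block as P2
x = 1


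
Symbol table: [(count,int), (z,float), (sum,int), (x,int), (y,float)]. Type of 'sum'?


Lookup 'sum' → type int


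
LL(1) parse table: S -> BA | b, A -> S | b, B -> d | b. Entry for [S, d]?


For [S, d]: 'd' ∈ FIRST(BA)
Entry: S -> BA


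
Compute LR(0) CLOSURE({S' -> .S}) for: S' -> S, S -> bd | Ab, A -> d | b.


Start: S' -> .S
For each item with dot before a nonterminal B, add B -> .γ for every B-production
Closure: [S' -> .S, S -> .bd, S -> .Ab, A -> .d, A -> .b]


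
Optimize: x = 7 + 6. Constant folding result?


7 + 6 = 13 at compile time
Optimized: x = 13


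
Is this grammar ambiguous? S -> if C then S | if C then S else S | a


dangling else: 'if C then if C then a else a' parses two ways
Ambiguous


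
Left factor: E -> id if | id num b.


Common prefix: 'id'
Factored: E -> id E', E' -> if | num b


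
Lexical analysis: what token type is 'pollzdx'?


Pattern: letter/underscore followed by alphanumerics, not a keyword
Type: IDENTIFIER


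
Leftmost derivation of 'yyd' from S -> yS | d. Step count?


Derivation: S => yS => yyS => yyd
Steps: 3


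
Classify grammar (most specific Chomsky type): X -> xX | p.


Right-linear: every RHS is a terminal or a terminal followed by one nonterminal
Classification: Type 3 (Regular)


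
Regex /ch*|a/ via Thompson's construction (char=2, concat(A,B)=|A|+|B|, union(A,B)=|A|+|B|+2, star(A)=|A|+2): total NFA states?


Syntax tree has 3 char leaf(s), 1 union(s), 1 star(s)
chars contribute 3×2 = 6; each union adds +2; each star adds +2
Total: 6 + 2 + 2 = 10 states


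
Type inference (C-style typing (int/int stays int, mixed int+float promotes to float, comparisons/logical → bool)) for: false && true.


Operand types: bool && bool
Rule: logical operators take bool operands and yield bool
Result type: bool


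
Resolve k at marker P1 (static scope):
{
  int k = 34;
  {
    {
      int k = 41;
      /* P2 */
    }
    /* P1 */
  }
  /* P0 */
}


P1's block does not declare k; resolves to the enclosing declaration at depth 0
k = 34


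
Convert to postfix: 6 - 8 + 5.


Left to right (same or higher precedence on left)
Postfix: 6 8 - 5 +


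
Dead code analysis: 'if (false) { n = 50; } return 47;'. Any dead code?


condition is constant false, so the whole block is unreachable
Dead: 'if (false) { n = 50; }'


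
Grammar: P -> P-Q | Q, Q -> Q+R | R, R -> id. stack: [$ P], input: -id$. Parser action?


shift '-' to continue P -> P-Q
Action: shift


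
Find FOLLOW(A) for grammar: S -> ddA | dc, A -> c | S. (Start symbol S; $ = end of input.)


$ ∈ FOLLOW(S). For each A -> αBβ: add FIRST(β)\{ε} to FOLLOW(B); if β nullable, add FOLLOW(A).
FOLLOW(A) = {$}


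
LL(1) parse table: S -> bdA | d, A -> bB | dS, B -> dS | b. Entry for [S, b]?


For [S, b]: 'b' ∈ FIRST(bdA)
Entry: S -> bdA


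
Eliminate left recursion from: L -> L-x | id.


Left-recursive alternatives: L-x; non-recursive: id
Introduce L': L -> idL', L' -> -xL' | ε


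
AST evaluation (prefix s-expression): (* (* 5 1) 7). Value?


Evaluate inner: (* 5 1) = 5
Evaluate root: (* 5 7) = 35
Result: 35


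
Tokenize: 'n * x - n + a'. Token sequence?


Scan left to right, longest-match per lexeme
Tokens: ID(n), OP(*), ID(x), OP(-), ID(n), OP(+), ID(a)


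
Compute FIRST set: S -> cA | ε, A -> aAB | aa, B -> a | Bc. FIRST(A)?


Per alternative of A: FIRST(aAB) = {a}; FIRST(aa) = {a}
FIRST(A) = {a}


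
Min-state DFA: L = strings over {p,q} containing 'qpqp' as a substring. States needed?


KMP-style automaton: 4 progress states + 1 absorbing accept = 5
Minimal DFA: 5 states


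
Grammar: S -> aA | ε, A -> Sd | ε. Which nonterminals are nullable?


A nonterminal is nullable iff some alternative derives ε (directly, or every symbol in it is nullable)
Nullable: {A, S}


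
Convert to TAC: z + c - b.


Break into single-operator statements:
t1 = z + c
t2 = t1 - b


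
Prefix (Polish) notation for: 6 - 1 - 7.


left-to-right (same/higher precedence on left): tree is (- (- 6 1) 7)
Prefix: - - 6 1 7


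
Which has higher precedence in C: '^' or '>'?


'>' is relational (level 7); '^' is bitwise XOR (level 4)
Higher level binds tighter
'>' has higher precedence than '^'


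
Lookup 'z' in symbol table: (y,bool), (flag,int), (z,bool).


Lookup 'z' → type bool


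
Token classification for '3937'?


Pattern: digits only
Type: INTEGER_LITERAL


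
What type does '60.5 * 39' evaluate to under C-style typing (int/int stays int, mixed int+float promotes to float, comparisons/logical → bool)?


Operand types: float * int
Rule: mixed int/float promotes to float; int/int stays int
Result type: float


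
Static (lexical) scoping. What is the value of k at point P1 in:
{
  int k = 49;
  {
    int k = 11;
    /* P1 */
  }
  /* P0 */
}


k declared in the same block as P1
k = 11


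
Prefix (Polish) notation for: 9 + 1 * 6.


'*' binds tighter: tree is (+ 9 (* 1 6))
Prefix: + 9 * 1 6


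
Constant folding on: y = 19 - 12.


19 - 12 = 7 at compile time
Optimized: y = 7


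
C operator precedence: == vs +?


'+' is additive (level 9); '==' is equality (level 6)
Higher level binds tighter
'+' has higher precedence than '=='


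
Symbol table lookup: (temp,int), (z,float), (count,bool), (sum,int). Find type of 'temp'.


Lookup 'temp' → type int


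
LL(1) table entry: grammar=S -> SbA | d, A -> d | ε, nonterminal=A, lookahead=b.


For [A, b]: ε is nullable and 'b' ∈ FOLLOW(A)
Entry: A -> ε


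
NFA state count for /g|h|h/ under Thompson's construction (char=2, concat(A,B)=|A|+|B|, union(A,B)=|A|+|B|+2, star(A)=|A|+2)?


Syntax tree has 3 char leaf(s), 2 union(s), 0 star(s)
chars contribute 3×2 = 6; each union adds +2; each star adds +2
Total: 6 + 4 + 0 = 10 states


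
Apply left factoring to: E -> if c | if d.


Common prefix: 'if'
Factored: E -> if E', E' -> c | d


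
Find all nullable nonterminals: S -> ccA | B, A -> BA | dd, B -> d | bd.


A nonterminal is nullable iff some alternative derives ε (directly, or every symbol in it is nullable)
Nullable: {}


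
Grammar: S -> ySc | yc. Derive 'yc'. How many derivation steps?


Derivation: S => yc
Steps: 1


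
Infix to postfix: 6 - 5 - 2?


Left to right (same or higher precedence on left)
Postfix: 6 5 - 2 -


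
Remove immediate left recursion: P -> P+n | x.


Left-recursive alternatives: P+n; non-recursive: x
Introduce P': P -> xP', P' -> +nP' | ε


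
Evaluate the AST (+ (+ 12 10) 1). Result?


Evaluate inner: (+ 12 10) = 22
Evaluate root: (+ 22 1) = 23
Result: 23


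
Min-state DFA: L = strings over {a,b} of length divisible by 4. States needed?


Track length mod 4: states 0..3, accept at 0
Minimal DFA: 4 states


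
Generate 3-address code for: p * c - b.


Break into single-operator statements:
t1 = p * c
t2 = t1 - b


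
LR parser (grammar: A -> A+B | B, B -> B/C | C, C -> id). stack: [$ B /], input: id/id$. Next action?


no handle; shift 'id'
Action: shift


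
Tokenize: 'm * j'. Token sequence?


Scan left to right, longest-match per lexeme
Tokens: ID(m), OP(*), ID(j)


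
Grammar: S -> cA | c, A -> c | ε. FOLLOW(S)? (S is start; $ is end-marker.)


$ ∈ FOLLOW(S). For each A -> αBβ: add FIRST(β)\{ε} to FOLLOW(B); if β nullable, add FOLLOW(A).
FOLLOW(S) = {$}


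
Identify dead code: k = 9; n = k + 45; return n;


k is read by n's definition; n is returned
No dead code


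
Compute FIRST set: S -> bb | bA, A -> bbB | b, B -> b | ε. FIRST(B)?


Per alternative of B: FIRST(b) = {b}; FIRST(ε) = {ε}
FIRST(B) = {b, ε}


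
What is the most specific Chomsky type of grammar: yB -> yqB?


LHS has context (more than one symbol) and |LHS| ≤ |RHS|
Classification: Type 1 (Context-Sensitive)


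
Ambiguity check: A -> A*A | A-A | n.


'n*n-n' has two parse trees (no precedence encoded between * and -)
Ambiguous


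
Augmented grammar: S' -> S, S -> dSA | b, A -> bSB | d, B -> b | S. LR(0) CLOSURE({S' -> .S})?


Start: S' -> .S
For each item with dot before a nonterminal B, add B -> .γ for every B-production
Closure: [S' -> .S, S -> .dSA, S -> .b]


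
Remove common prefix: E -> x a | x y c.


Common prefix: 'x'
Factored: E -> x E', E' -> a | y c


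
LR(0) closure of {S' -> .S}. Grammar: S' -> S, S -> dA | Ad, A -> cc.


Start: S' -> .S
For each item with dot before a nonterminal B, add B -> .γ for every B-production
Closure: [S' -> .S, S -> .dA, S -> .Ad, A -> .cc]


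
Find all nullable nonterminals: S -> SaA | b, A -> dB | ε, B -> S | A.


A nonterminal is nullable iff some alternative derives ε (directly, or every symbol in it is nullable)
Nullable: {A, B}


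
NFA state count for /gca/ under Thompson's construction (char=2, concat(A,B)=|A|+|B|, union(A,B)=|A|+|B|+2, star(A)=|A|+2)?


Syntax tree has 3 char leaf(s), 0 union(s), 0 star(s)
chars contribute 3×2 = 6; each union adds +2; each star adds +2
Total: 6 + 0 + 0 = 6 states


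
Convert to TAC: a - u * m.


Break into single-operator statements:
t1 = u * m
t2 = a - t1


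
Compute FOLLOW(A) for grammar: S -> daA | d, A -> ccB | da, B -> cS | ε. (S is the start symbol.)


$ ∈ FOLLOW(S). For each A -> αBβ: add FIRST(β)\{ε} to FOLLOW(B); if β nullable, add FOLLOW(A).
FOLLOW(A) = {$}


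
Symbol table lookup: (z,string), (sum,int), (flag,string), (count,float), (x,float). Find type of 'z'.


Lookup 'z' → type string


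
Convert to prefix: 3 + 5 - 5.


left-to-right (same/higher precedence on left): tree is (- (+ 3 5) 5)
Prefix: - + 3 5 5


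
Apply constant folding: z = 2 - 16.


2 - 16 = -14 at compile time
Optimized: z = -14


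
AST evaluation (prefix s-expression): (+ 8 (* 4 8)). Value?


Evaluate inner: (* 4 8) = 32
Evaluate root: (+ 8 32) = 40
Result: 40


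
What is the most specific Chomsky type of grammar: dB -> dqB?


LHS has context (more than one symbol) and |LHS| ≤ |RHS|
Classification: Type 1 (Context-Sensitive)


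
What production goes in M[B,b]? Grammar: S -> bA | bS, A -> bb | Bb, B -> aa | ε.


For [B, b]: ε is nullable and 'b' ∈ FOLLOW(B)
Entry: B -> ε


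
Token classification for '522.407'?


Pattern: digits with a decimal point
Type: FLOAT_LITERAL


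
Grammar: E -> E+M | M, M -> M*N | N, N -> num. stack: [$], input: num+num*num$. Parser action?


no handle on stack; shift 'num'
Action: shift


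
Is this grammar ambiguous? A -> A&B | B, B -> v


precedence layered via separate nonterminal B: deterministic
Unambiguous


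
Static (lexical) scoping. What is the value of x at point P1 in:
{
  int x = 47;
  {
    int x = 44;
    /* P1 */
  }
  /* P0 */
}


x declared in the same block as P1
x = 44


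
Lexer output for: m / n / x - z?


Scan left to right, longest-match per lexeme
Tokens: ID(m), OP(/), ID(n), OP(/), ID(x), OP(-), ID(z)


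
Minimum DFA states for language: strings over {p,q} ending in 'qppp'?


Track the longest suffix of input matching a prefix of 'qppp': 5 classes (prefixes of length 0..4)
Minimal DFA: 5 states


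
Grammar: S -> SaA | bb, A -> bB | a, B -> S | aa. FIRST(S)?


Per alternative of S: FIRST(SaA) = {b}; FIRST(bb) = {b}
FIRST(S) = {b}


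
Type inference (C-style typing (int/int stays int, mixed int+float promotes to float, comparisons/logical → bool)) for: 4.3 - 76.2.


Operand types: float - float
Rule: mixed int/float promotes to float; int/int stays int
Result type: float


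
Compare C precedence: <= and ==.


'<=' is relational (level 7); '==' is equality (level 6)
Higher level binds tighter
'<=' has higher precedence than '=='


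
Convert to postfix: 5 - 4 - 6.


Left to right (same or higher precedence on left)
Postfix: 5 4 - 6 -


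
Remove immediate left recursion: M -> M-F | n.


Left-recursive alternatives: M-F; non-recursive: n
Introduce M': M -> nM', M' -> -FM' | ε


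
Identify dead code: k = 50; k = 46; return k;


first assignment to k is overwritten before any read
Dead: 'k = 50'


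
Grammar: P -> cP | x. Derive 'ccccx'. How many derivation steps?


Derivation: P => cP => ccP => cccP => ccccP => ccccx
Steps: 5


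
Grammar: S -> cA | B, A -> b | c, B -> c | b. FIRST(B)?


Per alternative of B: FIRST(c) = {c}; FIRST(b) = {b}
FIRST(B) = {b, c}


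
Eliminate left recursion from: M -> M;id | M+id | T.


Left-recursive alternatives: M;id, M+id; non-recursive: T
Introduce M': M -> TM', M' -> ;idM' | +idM' | ε


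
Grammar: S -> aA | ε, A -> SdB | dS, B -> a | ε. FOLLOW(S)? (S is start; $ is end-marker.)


$ ∈ FOLLOW(S). For each A -> αBβ: add FIRST(β)\{ε} to FOLLOW(B); if β nullable, add FOLLOW(A).
FOLLOW(S) = {$, d}


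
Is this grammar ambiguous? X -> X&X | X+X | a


'a&a+a' has two parse trees (no precedence encoded between & and +)
Ambiguous


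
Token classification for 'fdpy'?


Pattern: letter/underscore followed by alphanumerics, not a keyword
Type: IDENTIFIER


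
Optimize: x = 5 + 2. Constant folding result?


5 + 2 = 7 at compile time
Optimized: x = 7


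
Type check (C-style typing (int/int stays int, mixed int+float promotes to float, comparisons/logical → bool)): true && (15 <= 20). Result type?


Operand types: bool && bool
Rule: logical operators take bool operands and yield bool
Result type: bool


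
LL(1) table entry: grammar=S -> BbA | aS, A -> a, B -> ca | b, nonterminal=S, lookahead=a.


For [S, a]: 'a' ∈ FIRST(aS)
Entry: S -> aS


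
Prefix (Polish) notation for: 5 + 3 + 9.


left-to-right (same/higher precedence on left): tree is (+ (+ 5 3) 9)
Prefix: + + 5 3 9


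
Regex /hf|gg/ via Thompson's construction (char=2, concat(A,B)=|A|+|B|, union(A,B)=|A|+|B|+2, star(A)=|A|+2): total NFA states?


Syntax tree has 4 char leaf(s), 1 union(s), 0 star(s)
chars contribute 4×2 = 8; each union adds +2; each star adds +2
Total: 8 + 2 + 0 = 10 states


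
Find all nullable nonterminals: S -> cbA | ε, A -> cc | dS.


A nonterminal is nullable iff some alternative derives ε (directly, or every symbol in it is nullable)
Nullable: {S}


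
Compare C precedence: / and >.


'/' is multiplicative (level 10); '>' is relational (level 7)
Higher level binds tighter
'/' has higher precedence than '>'


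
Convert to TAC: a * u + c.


Break into single-operator statements:
t1 = a * u
t2 = t1 + c


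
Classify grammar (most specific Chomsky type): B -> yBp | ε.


Single nonterminal LHS, but y^n p^n is not regular
Classification: Type 2 (Context-Free)


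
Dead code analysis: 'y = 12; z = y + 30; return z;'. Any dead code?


y is read by z's definition; z is returned
No dead code


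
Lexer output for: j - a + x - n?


Scan left to right, longest-match per lexeme
Tokens: ID(j), OP(-), ID(a), OP(+), ID(x), OP(-), ID(n)


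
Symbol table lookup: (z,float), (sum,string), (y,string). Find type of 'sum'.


Lookup 'sum' → type string


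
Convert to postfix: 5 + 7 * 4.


* has higher precedence, evaluate 7*4 first
Postfix: 5 7 4 * +


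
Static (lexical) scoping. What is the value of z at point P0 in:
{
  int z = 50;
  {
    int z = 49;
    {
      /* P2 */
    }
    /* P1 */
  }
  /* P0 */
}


z declared in the same block as P0
z = 50


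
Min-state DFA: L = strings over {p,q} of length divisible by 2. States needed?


Track length mod 2: states 0..1, accept at 0
Minimal DFA: 2 states


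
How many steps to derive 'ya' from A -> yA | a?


Derivation: A => yA => ya
Steps: 2


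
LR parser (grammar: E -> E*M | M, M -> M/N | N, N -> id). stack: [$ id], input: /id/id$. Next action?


'id' on top is the handle for N -> id
Action: reduce (N -> id)


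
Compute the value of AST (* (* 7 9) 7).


Evaluate inner: (* 7 9) = 63
Evaluate root: (* 63 7) = 441
Result: 441


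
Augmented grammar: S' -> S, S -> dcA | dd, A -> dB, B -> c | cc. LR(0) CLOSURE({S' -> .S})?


Start: S' -> .S
For each item with dot before a nonterminal B, add B -> .γ for every B-production
Closure: [S' -> .S, S -> .dcA, S -> .dd]


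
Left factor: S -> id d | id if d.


Common prefix: 'id'
Factored: S -> id S', S' -> d | if d


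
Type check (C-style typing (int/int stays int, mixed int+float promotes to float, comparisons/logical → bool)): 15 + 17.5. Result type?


Operand types: int + float
Rule: mixed int/float promotes to float; int/int stays int
Result type: float


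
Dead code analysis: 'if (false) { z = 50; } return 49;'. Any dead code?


condition is constant false, so the whole block is unreachable
Dead: 'if (false) { z = 50; }'


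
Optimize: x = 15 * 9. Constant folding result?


15 * 9 = 135 at compile time
Optimized: x = 135


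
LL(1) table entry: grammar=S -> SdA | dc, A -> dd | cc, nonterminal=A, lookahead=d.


For [A, d]: 'd' ∈ FIRST(dd)
Entry: A -> dd


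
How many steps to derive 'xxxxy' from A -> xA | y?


Derivation: A => xA => xxA => xxxA => xxxxA => xxxxy
Steps: 5


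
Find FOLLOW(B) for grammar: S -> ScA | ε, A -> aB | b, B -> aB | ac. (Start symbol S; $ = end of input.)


$ ∈ FOLLOW(S). For each A -> αBβ: add FIRST(β)\{ε} to FOLLOW(B); if β nullable, add FOLLOW(A).
FOLLOW(B) = {$, c}


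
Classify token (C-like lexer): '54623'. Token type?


Pattern: digits only
Type: INTEGER_LITERAL


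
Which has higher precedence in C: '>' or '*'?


'*' is multiplicative (level 10); '>' is relational (level 7)
Higher level binds tighter
'*' has higher precedence than '>'


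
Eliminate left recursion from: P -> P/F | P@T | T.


Left-recursive alternatives: P/F, P@T; non-recursive: T
Introduce P': P -> TP', P' -> /FP' | @TP' | ε


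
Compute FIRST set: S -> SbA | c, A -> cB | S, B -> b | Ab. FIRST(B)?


Per alternative of B: FIRST(b) = {b}; FIRST(Ab) = {c}
FIRST(B) = {b, c}


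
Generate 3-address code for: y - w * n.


Break into single-operator statements:
t1 = w * n
t2 = y - t1


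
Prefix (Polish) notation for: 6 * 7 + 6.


left-to-right (same/higher precedence on left): tree is (+ (* 6 7) 6)
Prefix: + * 6 7 6


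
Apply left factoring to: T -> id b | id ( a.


Common prefix: 'id'
Factored: T -> id T', T' -> b | ( a


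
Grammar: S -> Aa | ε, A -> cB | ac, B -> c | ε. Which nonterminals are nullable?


A nonterminal is nullable iff some alternative derives ε (directly, or every symbol in it is nullable)
Nullable: {B, S}


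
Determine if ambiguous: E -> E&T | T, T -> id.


precedence layered via separate nonterminal T: deterministic
Unambiguous


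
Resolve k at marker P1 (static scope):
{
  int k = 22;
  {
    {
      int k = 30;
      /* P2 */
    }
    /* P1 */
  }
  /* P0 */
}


P1's block does not declare k; resolves to the enclosing declaration at depth 0
k = 22


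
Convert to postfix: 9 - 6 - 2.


Left to right (same or higher precedence on left)
Postfix: 9 6 - 2 -


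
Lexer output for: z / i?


Scan left to right, longest-match per lexeme
Tokens: ID(z), OP(/), ID(i)


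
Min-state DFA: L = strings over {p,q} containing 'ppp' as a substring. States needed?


KMP-style automaton: 3 progress states + 1 absorbing accept = 4
Minimal DFA: 4 states


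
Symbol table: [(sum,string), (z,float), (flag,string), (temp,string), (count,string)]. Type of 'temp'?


Lookup 'temp' → type string


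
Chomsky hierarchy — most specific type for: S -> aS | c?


Right-linear: every RHS is a terminal or a terminal followed by one nonterminal
Classification: Type 3 (Regular)


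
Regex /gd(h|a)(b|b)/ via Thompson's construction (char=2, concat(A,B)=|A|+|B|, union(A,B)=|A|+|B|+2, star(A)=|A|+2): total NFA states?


Syntax tree has 6 char leaf(s), 2 union(s), 0 star(s)
chars contribute 6×2 = 12; each union adds +2; each star adds +2
Total: 12 + 4 + 0 = 16 states


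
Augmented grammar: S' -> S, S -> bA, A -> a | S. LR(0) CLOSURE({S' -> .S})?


Start: S' -> .S
For each item with dot before a nonterminal B, add B -> .γ for every B-production
Closure: [S' -> .S, S -> .bA]


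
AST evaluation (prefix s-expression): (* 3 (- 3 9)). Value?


Evaluate inner: (- 3 9) = -6
Evaluate root: (* 3 -6) = -18
Result: -18


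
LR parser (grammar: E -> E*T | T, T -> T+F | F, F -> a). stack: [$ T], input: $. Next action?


lookahead ∉ {+} so T won't extend; reduce E -> T
Action: reduce (E -> T)


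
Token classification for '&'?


Pattern: operator symbol
Type: OPERATOR


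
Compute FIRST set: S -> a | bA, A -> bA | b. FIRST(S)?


Per alternative of S: FIRST(a) = {a}; FIRST(bA) = {b}
FIRST(S) = {a, b}


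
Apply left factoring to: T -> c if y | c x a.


Common prefix: 'c'
Factored: T -> c T', T' -> if y | x a


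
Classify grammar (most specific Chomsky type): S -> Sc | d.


Left-linear: every RHS is a terminal or one nonterminal followed by a terminal
Classification: Type 3 (Regular)


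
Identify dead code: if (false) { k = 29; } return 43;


condition is constant false, so the whole block is unreachable
Dead: 'if (false) { k = 29; }'


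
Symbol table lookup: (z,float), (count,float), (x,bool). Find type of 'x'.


Lookup 'x' → type bool


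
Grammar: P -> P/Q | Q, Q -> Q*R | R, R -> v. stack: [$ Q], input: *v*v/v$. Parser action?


shift '*' to continue Q -> Q*R
Action: shift


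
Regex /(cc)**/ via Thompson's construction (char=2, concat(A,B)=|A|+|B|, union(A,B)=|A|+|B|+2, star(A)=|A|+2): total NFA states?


Syntax tree has 2 char leaf(s), 0 union(s), 2 star(s)
chars contribute 2×2 = 4; each union adds +2; each star adds +2
Total: 4 + 0 + 4 = 8 states


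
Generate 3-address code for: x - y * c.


Break into single-operator statements:
t1 = y * c
t2 = x - t1


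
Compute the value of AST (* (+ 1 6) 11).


Evaluate inner: (+ 1 6) = 7
Evaluate root: (* 7 11) = 77
Result: 77


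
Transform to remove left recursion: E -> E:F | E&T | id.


Left-recursive alternatives: E:F, E&T; non-recursive: id
Introduce E': E -> idE', E' -> :FE' | &TE' | ε


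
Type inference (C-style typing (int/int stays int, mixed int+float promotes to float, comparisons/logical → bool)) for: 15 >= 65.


Operand types: int >= int
Rule: comparison yields bool
Result type: bool


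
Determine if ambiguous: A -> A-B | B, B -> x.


precedence layered via separate nonterminal B: deterministic
Unambiguous


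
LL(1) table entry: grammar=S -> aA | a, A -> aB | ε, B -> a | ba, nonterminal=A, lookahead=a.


For [A, a]: 'a' ∈ FIRST(aB)
Entry: A -> aB


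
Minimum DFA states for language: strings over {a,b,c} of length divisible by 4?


Track length mod 4: states 0..3, accept at 0
Minimal DFA: 4 states


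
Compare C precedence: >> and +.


'+' is additive (level 9); '>>' is shift (level 8)
Higher level binds tighter
'+' has higher precedence than '>>'


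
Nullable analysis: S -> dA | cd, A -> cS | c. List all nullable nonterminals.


A nonterminal is nullable iff some alternative derives ε (directly, or every symbol in it is nullable)
Nullable: {}


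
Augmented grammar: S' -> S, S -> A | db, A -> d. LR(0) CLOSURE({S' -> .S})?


Start: S' -> .S
For each item with dot before a nonterminal B, add B -> .γ for every B-production
Closure: [S' -> .S, S -> .A, S -> .db, A -> .d]


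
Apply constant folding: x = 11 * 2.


11 * 2 = 22 at compile time
Optimized: x = 22


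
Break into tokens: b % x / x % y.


Scan left to right, longest-match per lexeme
Tokens: ID(b), OP(%), ID(x), OP(/), ID(x), OP(%), ID(y)


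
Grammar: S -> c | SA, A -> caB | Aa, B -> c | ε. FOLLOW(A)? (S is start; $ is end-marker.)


$ ∈ FOLLOW(S). For each A -> αBβ: add FIRST(β)\{ε} to FOLLOW(B); if β nullable, add FOLLOW(A).
FOLLOW(A) = {$, a, c}


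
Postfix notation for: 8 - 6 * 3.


* has higher precedence, evaluate 6*3 first
Postfix: 8 6 3 * -


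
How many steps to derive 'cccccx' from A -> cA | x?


Derivation: A => cA => ccA => cccA => ccccA => cccccA => cccccx
Steps: 6


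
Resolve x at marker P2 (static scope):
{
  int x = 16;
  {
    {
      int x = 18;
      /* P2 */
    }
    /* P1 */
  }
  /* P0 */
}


x declared in the same block as P2
x = 18


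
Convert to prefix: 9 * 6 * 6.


left-to-right (same/higher precedence on left): tree is (* (* 9 6) 6)
Prefix: * * 9 6 6


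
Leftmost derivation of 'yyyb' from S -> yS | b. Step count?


Derivation: S => yS => yyS => yyyS => yyyb
Steps: 4


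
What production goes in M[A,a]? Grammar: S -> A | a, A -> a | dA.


For [A, a]: 'a' ∈ FIRST(a)
Entry: A -> a


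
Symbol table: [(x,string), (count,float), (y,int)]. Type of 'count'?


Lookup 'count' → type float


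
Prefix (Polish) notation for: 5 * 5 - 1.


left-to-right (same/higher precedence on left): tree is (- (* 5 5) 1)
Prefix: - * 5 5 1


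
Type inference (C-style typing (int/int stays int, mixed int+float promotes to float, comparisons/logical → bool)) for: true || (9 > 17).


Operand types: bool || bool
Rule: logical operators take bool operands and yield bool
Result type: bool


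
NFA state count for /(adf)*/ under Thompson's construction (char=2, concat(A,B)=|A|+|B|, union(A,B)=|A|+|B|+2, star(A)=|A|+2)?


Syntax tree has 3 char leaf(s), 0 union(s), 1 star(s)
chars contribute 3×2 = 6; each union adds +2; each star adds +2
Total: 6 + 0 + 2 = 8 states


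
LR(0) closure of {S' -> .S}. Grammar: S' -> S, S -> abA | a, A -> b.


Start: S' -> .S
For each item with dot before a nonterminal B, add B -> .γ for every B-production
Closure: [S' -> .S, S -> .abA, S -> .a]


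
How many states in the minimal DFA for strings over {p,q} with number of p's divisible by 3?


Track (count of p) mod 3: states 0..2, accept at 0
Minimal DFA: 3 states


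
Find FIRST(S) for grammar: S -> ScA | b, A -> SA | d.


Per alternative of S: FIRST(ScA) = {b}; FIRST(b) = {b}
FIRST(S) = {b}


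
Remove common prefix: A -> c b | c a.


Common prefix: 'c'
Factored: A -> c A', A' -> b | a


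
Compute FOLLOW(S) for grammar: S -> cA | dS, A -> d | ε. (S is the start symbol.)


$ ∈ FOLLOW(S). For each A -> αBβ: add FIRST(β)\{ε} to FOLLOW(B); if β nullable, add FOLLOW(A).
FOLLOW(S) = {$}


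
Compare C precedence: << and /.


'/' is multiplicative (level 10); '<<' is shift (level 8)
Higher level binds tighter
'/' has higher precedence than '<<'


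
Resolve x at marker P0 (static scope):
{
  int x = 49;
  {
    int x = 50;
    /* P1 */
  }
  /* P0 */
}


x declared in the same block as P0
x = 49


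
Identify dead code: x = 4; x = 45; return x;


first assignment to x is overwritten before any read
Dead: 'x = 4'


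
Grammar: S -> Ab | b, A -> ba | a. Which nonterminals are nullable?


A nonterminal is nullable iff some alternative derives ε (directly, or every symbol in it is nullable)
Nullable: {}


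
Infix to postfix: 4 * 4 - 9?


Left to right (same or higher precedence on left)
Postfix: 4 4 * 9 -


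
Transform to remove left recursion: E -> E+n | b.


Left-recursive alternatives: E+n; non-recursive: b
Introduce E': E -> bE', E' -> +nE' | ε


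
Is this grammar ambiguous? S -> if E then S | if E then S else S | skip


dangling else: 'if E then if E then skip else skip' parses two ways
Ambiguous


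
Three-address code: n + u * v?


Break into single-operator statements:
t1 = u * v
t2 = n + t1


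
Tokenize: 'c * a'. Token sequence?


Scan left to right, longest-match per lexeme
Tokens: ID(c), OP(*), ID(a)


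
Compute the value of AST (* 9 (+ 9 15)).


Evaluate inner: (+ 9 15) = 24
Evaluate root: (* 9 24) = 216
Result: 216


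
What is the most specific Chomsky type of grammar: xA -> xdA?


LHS has context (more than one symbol) and |LHS| ≤ |RHS|
Classification: Type 1 (Context-Sensitive)


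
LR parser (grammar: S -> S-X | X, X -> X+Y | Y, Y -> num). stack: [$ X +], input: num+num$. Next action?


no handle; shift 'num'
Action: shift


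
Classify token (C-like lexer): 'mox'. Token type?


Pattern: letter/underscore followed by alphanumerics, not a keyword
Type: IDENTIFIER


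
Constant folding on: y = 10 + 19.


10 + 19 = 29 at compile time
Optimized: y = 29


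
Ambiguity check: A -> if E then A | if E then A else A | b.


dangling else: 'if E then if E then b else b' parses two ways
Ambiguous


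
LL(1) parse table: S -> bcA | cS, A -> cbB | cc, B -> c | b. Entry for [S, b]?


For [S, b]: 'b' ∈ FIRST(bcA)
Entry: S -> bcA


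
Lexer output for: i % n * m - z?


Scan left to right, longest-match per lexeme
Tokens: ID(i), OP(%), ID(n), OP(*), ID(m), OP(-), ID(z)


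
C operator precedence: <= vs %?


'%' is multiplicative (level 10); '<=' is relational (level 7)
Higher level binds tighter
'%' has higher precedence than '<='


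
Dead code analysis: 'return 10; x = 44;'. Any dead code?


statement follows a return and is unreachable
Dead: 'x = 44'


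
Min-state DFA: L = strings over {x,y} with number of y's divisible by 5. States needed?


Track (count of y) mod 5: states 0..4, accept at 0
Minimal DFA: 5 states


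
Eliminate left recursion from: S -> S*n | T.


Left-recursive alternatives: S*n; non-recursive: T
Introduce S': S -> TS', S' -> *nS' | ε


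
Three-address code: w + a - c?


Break into single-operator statements:
t1 = w + a
t2 = t1 - c


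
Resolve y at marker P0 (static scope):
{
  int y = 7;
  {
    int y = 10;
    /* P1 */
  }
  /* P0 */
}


y declared in the same block as P0
y = 7


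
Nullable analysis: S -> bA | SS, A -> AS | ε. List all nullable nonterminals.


A nonterminal is nullable iff some alternative derives ε (directly, or every symbol in it is nullable)
Nullable: {A}


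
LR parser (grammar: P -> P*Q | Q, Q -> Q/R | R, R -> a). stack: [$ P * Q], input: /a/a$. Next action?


'/' can extend Q; shift to build Q -> Q/R
Action: shift


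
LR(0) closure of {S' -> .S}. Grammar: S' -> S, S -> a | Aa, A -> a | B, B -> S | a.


Start: S' -> .S
For each item with dot before a nonterminal B, add B -> .γ for every B-production
Closure: [S' -> .S, S -> .a, S -> .Aa, A -> .a, A -> .B, B -> .S, B -> .a]


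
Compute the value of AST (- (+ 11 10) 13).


Evaluate inner: (+ 11 10) = 21
Evaluate root: (- 21 13) = 8
Result: 8


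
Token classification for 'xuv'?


Pattern: letter/underscore followed by alphanumerics, not a keyword
Type: IDENTIFIER


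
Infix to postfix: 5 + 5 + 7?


Left to right (same or higher precedence on left)
Postfix: 5 5 + 7 +


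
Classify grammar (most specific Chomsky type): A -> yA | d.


Right-linear: every RHS is a terminal or a terminal followed by one nonterminal
Classification: Type 3 (Regular)
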